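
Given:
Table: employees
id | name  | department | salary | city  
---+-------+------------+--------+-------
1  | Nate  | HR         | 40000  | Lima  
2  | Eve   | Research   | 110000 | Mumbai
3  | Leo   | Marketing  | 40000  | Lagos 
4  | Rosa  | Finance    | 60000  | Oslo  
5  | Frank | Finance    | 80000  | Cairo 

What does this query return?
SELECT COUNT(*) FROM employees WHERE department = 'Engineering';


Counting rows where department = 'Engineering'


0


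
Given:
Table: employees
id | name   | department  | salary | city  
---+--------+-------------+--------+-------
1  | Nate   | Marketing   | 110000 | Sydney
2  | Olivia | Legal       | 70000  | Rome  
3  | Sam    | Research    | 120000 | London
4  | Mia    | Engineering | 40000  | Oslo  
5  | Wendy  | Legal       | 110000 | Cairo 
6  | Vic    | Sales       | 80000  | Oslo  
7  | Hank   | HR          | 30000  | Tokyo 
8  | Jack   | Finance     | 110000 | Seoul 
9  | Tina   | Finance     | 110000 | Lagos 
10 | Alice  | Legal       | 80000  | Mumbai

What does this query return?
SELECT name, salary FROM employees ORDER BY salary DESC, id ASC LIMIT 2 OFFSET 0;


Sort by salary DESC (id ASC tiebreak), then skip 0 and take 2
Rows 1 through 2

2 rows:
Sam, 120000
Nate, 110000


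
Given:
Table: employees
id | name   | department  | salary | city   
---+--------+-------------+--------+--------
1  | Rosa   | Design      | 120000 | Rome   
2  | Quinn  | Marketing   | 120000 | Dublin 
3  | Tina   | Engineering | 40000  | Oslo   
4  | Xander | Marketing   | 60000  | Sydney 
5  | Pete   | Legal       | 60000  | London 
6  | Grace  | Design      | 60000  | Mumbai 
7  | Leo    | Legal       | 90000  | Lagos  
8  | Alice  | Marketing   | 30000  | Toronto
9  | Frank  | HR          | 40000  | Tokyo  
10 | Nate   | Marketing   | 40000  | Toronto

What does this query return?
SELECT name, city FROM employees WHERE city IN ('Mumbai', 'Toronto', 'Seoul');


Filtering: city IN ('Mumbai', 'Toronto', 'Seoul')
Matching: 3 rows

3 rows:
Grace, Mumbai
Alice, Toronto
Nate, Toronto


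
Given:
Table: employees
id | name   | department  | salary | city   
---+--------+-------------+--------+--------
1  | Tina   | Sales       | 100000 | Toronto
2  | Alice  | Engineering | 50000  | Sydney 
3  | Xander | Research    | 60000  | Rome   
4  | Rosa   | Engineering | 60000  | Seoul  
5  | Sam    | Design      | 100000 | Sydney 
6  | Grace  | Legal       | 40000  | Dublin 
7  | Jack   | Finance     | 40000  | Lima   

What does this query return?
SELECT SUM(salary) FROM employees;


SUM(salary) = 100000 + 50000 + 60000 + 60000 + 100000 + 40000 + 40000 = 450000

450000


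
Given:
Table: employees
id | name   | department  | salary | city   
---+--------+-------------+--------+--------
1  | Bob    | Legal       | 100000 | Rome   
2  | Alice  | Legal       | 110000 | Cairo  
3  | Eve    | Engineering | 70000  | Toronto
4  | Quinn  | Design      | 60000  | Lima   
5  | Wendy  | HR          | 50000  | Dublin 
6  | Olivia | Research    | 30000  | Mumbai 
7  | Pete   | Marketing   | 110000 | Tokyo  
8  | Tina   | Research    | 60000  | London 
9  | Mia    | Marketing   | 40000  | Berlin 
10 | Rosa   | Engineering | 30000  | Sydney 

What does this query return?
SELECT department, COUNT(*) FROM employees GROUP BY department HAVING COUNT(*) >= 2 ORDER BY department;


Groups with count >= 2:
  Engineering: 2 -> PASS
  Legal: 2 -> PASS
  Marketing: 2 -> PASS
  Research: 2 -> PASS
  Design: 1 -> filtered out
  HR: 1 -> filtered out


4 groups:
Engineering, 2
Legal, 2
Marketing, 2
Research, 2


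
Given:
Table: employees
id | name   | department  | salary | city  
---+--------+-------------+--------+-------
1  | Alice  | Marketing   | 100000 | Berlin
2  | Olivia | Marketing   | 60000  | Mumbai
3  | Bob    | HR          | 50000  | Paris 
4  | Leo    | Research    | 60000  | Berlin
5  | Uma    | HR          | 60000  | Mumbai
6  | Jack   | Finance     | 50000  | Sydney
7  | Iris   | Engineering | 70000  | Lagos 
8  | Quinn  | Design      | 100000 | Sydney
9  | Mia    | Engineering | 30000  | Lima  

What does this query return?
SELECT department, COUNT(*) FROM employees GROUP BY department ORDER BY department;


Assigning each row to its department group:
  Alice -> Marketing
  Olivia -> Marketing
  Bob -> HR
  Leo -> Research
  Uma -> HR
  Jack -> Finance
  Iris -> Engineering
  Quinn -> Design
  Mia -> Engineering


6 groups:
Design, 1
Engineering, 2
Finance, 1
HR, 2
Marketing, 2
Research, 1


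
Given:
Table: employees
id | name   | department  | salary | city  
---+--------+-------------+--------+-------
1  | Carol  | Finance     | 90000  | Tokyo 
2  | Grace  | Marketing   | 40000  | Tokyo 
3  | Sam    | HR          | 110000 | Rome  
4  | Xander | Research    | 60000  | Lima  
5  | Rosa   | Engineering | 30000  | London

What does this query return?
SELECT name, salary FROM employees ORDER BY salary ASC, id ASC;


Sorting by salary ASC, then id ASC for ties

5 rows:
Rosa, 30000
Grace, 40000
Xander, 60000
Carol, 90000
Sam, 110000


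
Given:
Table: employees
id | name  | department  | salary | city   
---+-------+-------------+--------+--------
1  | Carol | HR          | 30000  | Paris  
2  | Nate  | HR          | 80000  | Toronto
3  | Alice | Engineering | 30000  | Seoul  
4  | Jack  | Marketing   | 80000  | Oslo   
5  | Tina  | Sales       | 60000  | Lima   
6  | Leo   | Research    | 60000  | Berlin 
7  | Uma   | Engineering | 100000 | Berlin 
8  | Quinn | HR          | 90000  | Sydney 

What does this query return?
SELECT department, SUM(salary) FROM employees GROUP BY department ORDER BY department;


Summing salary within each department:
  Engineering: 30000 + 100000 = 130000
  HR: 30000 + 80000 + 90000 = 200000
  Marketing: 80000 = 80000
  Research: 60000 = 60000
  Sales: 60000 = 60000


5 groups:
Engineering, 130000
HR, 200000
Marketing, 80000
Research, 60000
Sales, 60000


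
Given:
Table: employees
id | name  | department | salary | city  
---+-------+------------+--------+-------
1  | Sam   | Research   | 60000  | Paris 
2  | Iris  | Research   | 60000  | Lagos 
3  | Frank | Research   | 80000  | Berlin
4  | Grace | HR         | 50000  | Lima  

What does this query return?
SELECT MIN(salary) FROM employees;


Salaries: 60000, 60000, 80000, 50000
MIN = 50000

50000


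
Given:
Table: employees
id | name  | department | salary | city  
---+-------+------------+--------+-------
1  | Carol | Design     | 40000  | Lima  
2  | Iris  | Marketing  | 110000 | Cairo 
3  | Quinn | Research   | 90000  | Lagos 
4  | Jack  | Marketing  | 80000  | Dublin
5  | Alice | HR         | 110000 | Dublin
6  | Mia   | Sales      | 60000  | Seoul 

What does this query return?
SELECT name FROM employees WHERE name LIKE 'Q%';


LIKE 'Q%' matches names starting with 'Q'
Matching: 1

1 rows:
Quinn


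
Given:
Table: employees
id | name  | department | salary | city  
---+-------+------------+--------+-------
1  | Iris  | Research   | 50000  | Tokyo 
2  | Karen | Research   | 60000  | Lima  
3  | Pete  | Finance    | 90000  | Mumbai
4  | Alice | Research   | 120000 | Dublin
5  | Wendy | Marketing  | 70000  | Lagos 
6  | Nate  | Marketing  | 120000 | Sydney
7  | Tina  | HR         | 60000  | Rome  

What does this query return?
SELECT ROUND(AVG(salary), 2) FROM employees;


SUM(salary) = 570000
COUNT = 7
ROUND(AVG, 2) = ROUND(570000 / 7, 2) = 81428.57

81428.57


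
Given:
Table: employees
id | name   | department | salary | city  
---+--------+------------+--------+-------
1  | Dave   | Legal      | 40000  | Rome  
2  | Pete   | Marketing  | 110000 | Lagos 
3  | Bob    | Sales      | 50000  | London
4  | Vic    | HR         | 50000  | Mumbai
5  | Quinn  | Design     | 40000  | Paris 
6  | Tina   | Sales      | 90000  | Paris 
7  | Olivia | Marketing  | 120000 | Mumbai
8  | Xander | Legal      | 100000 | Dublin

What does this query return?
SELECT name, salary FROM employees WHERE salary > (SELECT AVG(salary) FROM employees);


Subquery: AVG(salary) = 75000.0
Filtering: salary > 75000.0
  Pete (110000) -> MATCH
  Tina (90000) -> MATCH
  Olivia (120000) -> MATCH
  Xander (100000) -> MATCH


4 rows:
Pete, 110000
Tina, 90000
Olivia, 120000
Xander, 100000


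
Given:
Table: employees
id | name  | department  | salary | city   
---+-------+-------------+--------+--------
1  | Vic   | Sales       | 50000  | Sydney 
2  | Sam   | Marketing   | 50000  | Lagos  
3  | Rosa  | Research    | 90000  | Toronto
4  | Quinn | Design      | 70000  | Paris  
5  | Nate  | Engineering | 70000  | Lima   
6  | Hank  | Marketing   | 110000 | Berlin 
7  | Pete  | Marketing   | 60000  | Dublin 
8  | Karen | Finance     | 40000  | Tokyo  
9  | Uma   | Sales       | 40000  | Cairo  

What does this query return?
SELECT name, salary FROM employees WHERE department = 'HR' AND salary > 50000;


Filtering: department = 'HR' AND salary > 50000
Matching: 0 rows

Empty result set (0 rows)


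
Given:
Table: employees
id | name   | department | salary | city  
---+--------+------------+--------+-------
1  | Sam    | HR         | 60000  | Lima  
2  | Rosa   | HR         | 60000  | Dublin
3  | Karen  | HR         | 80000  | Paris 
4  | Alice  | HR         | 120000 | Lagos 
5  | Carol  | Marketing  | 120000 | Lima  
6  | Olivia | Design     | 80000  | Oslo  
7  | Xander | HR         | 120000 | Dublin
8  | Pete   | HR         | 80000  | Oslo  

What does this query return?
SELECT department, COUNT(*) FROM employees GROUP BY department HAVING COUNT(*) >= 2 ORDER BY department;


Groups with count >= 2:
  HR: 6 -> PASS
  Design: 1 -> filtered out
  Marketing: 1 -> filtered out


1 groups:
HR, 6


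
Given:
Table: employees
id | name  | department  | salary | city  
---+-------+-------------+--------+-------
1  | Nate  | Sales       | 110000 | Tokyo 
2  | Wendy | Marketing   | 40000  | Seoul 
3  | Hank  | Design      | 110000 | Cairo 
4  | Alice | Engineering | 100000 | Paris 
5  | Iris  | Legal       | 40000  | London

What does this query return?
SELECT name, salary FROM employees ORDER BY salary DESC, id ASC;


Sorting by salary DESC, then id ASC for ties

5 rows:
Nate, 110000
Hank, 110000
Alice, 100000
Wendy, 40000
Iris, 40000


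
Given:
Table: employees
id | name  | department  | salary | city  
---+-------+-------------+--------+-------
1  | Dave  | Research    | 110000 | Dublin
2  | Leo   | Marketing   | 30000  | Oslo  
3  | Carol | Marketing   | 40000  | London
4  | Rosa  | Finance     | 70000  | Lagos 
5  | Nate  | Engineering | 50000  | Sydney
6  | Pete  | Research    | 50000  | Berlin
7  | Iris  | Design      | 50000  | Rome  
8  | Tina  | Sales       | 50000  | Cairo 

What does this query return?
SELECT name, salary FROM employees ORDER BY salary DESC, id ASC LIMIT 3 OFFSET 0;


Sort by salary DESC (id ASC tiebreak), then skip 0 and take 3
Rows 1 through 3

3 rows:
Dave, 110000
Rosa, 70000
Nate, 50000


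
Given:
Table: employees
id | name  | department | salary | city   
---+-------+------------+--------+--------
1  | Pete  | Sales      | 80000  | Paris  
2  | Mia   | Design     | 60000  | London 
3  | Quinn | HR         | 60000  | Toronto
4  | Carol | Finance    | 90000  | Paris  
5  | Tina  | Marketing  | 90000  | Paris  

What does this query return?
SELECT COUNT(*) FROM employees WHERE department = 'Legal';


Counting rows where department = 'Legal'


0


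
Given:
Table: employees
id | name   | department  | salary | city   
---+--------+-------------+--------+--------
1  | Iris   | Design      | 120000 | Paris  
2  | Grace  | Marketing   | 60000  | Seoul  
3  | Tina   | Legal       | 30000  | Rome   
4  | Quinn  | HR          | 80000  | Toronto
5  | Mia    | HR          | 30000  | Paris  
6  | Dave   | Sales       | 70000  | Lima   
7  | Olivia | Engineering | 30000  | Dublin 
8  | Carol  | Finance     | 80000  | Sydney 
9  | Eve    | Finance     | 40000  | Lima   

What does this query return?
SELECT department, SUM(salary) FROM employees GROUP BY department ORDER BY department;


Summing salary within each department:
  Design: 120000 = 120000
  Engineering: 30000 = 30000
  Finance: 80000 + 40000 = 120000
  HR: 80000 + 30000 = 110000
  Legal: 30000 = 30000
  Marketing: 60000 = 60000
  Sales: 70000 = 70000


7 groups:
Design, 120000
Engineering, 30000
Finance, 120000
HR, 110000
Legal, 30000
Marketing, 60000
Sales, 70000


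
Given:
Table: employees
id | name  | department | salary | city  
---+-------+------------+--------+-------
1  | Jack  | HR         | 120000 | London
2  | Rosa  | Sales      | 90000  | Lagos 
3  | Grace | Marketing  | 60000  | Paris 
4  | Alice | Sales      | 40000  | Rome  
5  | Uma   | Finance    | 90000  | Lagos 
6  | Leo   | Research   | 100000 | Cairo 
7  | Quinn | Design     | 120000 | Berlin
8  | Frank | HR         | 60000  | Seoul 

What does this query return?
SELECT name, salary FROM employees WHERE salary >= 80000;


Filtering: salary >= 80000
Matching: 5 rows

5 rows:
Jack, 120000
Rosa, 90000
Uma, 90000
Leo, 100000
Quinn, 120000


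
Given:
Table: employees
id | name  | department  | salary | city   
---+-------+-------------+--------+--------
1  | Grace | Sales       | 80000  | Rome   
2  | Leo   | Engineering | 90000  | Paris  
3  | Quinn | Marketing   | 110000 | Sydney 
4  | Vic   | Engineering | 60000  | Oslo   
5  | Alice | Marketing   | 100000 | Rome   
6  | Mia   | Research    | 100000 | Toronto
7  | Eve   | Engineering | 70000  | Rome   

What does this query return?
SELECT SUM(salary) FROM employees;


SUM(salary) = 80000 + 90000 + 110000 + 60000 + 100000 + 100000 + 70000 = 610000

610000


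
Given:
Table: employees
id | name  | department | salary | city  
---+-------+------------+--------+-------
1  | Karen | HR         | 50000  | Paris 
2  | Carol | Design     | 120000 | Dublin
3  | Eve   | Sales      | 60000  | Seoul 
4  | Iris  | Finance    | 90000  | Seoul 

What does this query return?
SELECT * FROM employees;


SELECT * returns all 4 rows with all columns

4 rows:
1, Karen, HR, 50000, Paris
2, Carol, Design, 120000, Dublin
3, Eve, Sales, 60000, Seoul
4, Iris, Finance, 90000, Seoul


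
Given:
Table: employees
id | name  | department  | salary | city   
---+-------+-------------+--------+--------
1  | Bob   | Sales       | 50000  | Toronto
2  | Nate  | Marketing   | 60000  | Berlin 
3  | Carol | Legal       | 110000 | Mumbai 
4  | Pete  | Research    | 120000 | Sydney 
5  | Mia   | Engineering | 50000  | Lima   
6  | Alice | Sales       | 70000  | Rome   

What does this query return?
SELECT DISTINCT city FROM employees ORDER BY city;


All 'city' values (row order): Toronto, Berlin, Mumbai, Sydney, Lima, Rome
Removing duplicates leaves 6 unique value(s).

6 values:
Berlin
Lima
Mumbai
Rome
Sydney
Toronto


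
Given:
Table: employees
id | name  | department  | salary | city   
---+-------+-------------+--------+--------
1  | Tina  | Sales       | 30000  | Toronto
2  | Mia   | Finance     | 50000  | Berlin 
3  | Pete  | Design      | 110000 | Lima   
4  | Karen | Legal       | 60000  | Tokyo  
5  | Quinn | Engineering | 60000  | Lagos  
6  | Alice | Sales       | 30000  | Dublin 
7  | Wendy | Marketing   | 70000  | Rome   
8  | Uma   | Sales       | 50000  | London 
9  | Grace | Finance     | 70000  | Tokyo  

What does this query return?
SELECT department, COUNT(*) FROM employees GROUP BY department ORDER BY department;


Assigning each row to its department group:
  Tina -> Sales
  Mia -> Finance
  Pete -> Design
  Karen -> Legal
  Quinn -> Engineering
  Alice -> Sales
  Wendy -> Marketing
  Uma -> Sales
  Grace -> Finance


6 groups:
Design, 1
Engineering, 1
Finance, 2
Legal, 1
Marketing, 1
Sales, 3


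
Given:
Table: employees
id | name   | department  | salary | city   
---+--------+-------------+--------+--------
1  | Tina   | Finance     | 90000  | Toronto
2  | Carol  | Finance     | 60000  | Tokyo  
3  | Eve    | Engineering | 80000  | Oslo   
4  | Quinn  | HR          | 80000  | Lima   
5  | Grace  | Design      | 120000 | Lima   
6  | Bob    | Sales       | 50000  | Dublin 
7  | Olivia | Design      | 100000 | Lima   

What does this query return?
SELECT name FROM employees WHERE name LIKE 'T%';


LIKE 'T%' matches names starting with 'T'
Matching: 1

1 rows:
Tina


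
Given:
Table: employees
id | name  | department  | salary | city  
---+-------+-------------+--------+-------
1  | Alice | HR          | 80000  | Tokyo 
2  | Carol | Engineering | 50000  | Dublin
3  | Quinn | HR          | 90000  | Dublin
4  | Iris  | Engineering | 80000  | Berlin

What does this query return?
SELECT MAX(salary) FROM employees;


Salaries: 80000, 50000, 90000, 80000
MAX = 90000

90000


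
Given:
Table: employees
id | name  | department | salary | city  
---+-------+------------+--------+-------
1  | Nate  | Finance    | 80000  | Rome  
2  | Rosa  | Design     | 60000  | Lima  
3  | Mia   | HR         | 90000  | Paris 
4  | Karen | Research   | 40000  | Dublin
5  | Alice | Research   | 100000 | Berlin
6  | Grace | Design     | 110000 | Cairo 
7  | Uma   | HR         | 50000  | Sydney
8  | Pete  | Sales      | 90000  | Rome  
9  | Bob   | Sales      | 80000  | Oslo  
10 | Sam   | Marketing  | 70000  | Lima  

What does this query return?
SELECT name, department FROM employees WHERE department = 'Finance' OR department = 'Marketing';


Filtering: department = 'Finance' OR 'Marketing'
Matching: 2 rows

2 rows:
Nate, Finance
Sam, Marketing


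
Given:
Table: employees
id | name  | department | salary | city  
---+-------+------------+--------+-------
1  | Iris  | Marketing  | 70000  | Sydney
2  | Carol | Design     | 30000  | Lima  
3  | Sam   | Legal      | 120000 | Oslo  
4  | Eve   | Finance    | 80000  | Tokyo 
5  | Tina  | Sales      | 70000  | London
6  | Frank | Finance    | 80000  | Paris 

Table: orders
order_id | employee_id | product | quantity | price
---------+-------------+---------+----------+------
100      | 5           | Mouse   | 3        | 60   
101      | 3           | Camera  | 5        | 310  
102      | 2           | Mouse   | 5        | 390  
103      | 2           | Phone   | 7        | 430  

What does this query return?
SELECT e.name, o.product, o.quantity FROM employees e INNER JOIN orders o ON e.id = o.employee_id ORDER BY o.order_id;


Joining employees.id = orders.employee_id:
  employee Tina (id=5) -> order Mouse
  employee Sam (id=3) -> order Camera
  employee Carol (id=2) -> order Mouse
  employee Carol (id=2) -> order Phone


4 rows:
Tina, Mouse, 3
Sam, Camera, 5
Carol, Mouse, 5
Carol, Phone, 7


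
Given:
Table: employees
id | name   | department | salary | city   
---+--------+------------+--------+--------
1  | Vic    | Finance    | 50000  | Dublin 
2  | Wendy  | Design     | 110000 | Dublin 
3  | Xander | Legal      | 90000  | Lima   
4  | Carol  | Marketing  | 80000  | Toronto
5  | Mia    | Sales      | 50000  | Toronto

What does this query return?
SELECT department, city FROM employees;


Projecting columns: department, city

5 rows:
Finance, Dublin
Design, Dublin
Legal, Lima
Marketing, Toronto
Sales, Toronto


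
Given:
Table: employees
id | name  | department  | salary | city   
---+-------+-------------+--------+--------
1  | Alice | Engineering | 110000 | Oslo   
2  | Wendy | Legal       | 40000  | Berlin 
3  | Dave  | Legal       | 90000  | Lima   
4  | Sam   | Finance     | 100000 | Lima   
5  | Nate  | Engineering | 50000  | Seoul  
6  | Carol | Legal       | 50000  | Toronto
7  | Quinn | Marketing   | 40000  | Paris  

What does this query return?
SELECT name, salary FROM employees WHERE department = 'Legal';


Filtering: department = 'Legal'
Matching rows: 3

3 rows:
Wendy, 40000
Dave, 90000
Carol, 50000


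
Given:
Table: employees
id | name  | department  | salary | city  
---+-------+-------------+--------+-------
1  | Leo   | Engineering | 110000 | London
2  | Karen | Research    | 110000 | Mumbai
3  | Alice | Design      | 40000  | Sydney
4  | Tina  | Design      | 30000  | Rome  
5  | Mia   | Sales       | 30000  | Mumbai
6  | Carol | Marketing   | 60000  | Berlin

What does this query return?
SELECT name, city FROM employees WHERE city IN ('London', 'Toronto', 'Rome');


Filtering: city IN ('London', 'Toronto', 'Rome')
Matching: 2 rows

2 rows:
Leo, London
Tina, Rome


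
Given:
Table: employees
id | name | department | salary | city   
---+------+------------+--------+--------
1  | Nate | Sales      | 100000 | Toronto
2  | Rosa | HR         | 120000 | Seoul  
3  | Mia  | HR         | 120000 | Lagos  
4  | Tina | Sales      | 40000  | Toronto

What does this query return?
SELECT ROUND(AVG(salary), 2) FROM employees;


SUM(salary) = 380000
COUNT = 4
ROUND(AVG, 2) = ROUND(380000 / 4, 2) = 95000.0

95000.0


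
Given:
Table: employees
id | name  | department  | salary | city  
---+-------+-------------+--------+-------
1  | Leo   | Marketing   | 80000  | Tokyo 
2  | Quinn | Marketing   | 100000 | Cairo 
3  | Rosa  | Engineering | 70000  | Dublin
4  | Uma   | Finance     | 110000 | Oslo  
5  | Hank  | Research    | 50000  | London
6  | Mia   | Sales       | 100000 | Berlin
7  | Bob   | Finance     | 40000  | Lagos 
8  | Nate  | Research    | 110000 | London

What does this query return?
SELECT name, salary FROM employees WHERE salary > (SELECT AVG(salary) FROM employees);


Subquery: AVG(salary) = 82500.0
Filtering: salary > 82500.0
  Quinn (100000) -> MATCH
  Uma (110000) -> MATCH
  Mia (100000) -> MATCH
  Nate (110000) -> MATCH


4 rows:
Quinn, 100000
Uma, 110000
Mia, 100000
Nate, 110000


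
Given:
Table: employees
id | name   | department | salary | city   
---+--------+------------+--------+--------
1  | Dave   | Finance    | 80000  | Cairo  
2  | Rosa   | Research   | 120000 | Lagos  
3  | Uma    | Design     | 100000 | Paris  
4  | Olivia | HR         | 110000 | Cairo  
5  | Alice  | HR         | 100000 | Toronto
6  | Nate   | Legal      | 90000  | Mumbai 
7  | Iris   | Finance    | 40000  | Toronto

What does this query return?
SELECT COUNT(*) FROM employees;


COUNT(*) counts all rows

7


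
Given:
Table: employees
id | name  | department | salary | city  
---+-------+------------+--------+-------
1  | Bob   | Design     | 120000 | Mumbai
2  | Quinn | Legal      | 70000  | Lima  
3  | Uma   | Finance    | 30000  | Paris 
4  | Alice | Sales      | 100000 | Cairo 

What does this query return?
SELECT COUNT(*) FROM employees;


COUNT(*) counts all rows

4


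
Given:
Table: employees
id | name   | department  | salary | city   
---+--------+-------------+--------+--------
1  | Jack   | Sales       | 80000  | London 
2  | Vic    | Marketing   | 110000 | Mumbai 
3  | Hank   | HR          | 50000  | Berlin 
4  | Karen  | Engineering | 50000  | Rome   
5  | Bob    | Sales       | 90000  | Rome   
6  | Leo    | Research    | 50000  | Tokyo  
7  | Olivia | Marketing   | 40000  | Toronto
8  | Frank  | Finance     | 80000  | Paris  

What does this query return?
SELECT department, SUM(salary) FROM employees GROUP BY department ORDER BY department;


Summing salary within each department:
  Engineering: 50000 = 50000
  Finance: 80000 = 80000
  HR: 50000 = 50000
  Marketing: 110000 + 40000 = 150000
  Research: 50000 = 50000
  Sales: 80000 + 90000 = 170000


6 groups:
Engineering, 50000
Finance, 80000
HR, 50000
Marketing, 150000
Research, 50000
Sales, 170000


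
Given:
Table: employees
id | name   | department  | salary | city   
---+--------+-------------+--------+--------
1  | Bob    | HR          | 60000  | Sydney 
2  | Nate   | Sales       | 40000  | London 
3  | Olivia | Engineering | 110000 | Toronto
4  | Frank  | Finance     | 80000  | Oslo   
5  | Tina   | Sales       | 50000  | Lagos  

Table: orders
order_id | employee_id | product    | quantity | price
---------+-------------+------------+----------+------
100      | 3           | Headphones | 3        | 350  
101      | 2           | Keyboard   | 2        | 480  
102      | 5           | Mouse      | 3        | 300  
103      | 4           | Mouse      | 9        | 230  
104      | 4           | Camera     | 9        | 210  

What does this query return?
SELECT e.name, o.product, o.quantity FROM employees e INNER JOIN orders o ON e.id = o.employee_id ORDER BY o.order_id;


Joining employees.id = orders.employee_id:
  employee Olivia (id=3) -> order Headphones
  employee Nate (id=2) -> order Keyboard
  employee Tina (id=5) -> order Mouse
  employee Frank (id=4) -> order Mouse
  employee Frank (id=4) -> order Camera


5 rows:
Olivia, Headphones, 3
Nate, Keyboard, 2
Tina, Mouse, 3
Frank, Mouse, 9
Frank, Camera, 9


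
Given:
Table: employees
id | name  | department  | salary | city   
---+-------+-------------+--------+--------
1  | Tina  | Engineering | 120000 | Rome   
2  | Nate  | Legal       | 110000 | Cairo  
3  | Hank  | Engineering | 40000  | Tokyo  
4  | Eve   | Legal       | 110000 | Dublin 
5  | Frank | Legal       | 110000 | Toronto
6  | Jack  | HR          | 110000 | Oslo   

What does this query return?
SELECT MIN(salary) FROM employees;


Salaries: 120000, 110000, 40000, 110000, 110000, 110000
MIN = 40000

40000


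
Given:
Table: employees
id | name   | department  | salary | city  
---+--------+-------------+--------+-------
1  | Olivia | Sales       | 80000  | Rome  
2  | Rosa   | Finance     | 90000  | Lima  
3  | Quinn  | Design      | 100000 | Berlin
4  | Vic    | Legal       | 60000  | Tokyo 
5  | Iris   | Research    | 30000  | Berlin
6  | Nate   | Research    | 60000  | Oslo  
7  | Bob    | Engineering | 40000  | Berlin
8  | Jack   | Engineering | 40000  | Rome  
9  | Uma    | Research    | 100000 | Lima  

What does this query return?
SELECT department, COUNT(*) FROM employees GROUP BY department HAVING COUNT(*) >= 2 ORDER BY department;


Groups with count >= 2:
  Engineering: 2 -> PASS
  Research: 3 -> PASS
  Design: 1 -> filtered out
  Finance: 1 -> filtered out
  Legal: 1 -> filtered out
  Sales: 1 -> filtered out


2 groups:
Engineering, 2
Research, 3


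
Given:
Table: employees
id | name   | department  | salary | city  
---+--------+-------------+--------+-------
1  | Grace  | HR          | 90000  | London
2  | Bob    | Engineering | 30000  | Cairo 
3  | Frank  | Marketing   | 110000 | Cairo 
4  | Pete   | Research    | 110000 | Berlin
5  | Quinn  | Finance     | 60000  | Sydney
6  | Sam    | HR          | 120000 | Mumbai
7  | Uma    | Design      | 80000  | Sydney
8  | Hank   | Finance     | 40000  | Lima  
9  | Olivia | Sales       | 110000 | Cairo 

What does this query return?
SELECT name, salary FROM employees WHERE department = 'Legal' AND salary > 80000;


Filtering: department = 'Legal' AND salary > 80000
Matching: 0 rows

Empty result set (0 rows)


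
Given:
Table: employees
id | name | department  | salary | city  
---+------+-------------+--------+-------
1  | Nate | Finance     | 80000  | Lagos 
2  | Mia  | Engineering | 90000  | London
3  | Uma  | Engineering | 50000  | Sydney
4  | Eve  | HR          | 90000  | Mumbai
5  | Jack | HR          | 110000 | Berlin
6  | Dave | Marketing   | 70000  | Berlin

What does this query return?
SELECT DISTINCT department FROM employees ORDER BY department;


All 'department' values (row order): Finance, Engineering, Engineering, HR, HR, Marketing
Removing duplicates leaves 4 unique value(s).

4 values:
Engineering
Finance
HR
Marketing


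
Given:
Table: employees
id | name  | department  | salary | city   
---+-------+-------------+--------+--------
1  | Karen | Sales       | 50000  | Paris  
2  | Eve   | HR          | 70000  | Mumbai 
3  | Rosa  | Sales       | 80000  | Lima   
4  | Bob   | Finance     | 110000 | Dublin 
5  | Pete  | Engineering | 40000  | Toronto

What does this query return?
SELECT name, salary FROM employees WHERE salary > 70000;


Filtering: salary > 70000
Matching: 2 rows

2 rows:
Rosa, 80000
Bob, 110000


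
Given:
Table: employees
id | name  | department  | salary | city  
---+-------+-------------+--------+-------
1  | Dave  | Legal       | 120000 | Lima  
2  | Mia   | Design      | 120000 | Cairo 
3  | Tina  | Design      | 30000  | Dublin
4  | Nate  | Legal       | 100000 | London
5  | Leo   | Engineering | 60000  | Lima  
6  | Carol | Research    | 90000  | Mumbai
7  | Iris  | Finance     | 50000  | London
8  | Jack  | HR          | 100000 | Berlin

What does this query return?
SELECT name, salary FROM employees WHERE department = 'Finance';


Filtering: department = 'Finance'
Matching rows: 1

1 rows:
Iris, 50000


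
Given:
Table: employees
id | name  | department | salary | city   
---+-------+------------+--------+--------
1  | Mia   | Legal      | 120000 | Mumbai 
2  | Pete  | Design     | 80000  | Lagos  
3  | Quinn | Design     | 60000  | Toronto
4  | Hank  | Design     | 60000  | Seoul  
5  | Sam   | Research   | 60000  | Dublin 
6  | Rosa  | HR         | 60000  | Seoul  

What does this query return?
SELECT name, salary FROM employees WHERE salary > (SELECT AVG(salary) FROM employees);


Subquery: AVG(salary) = 73333.33
Filtering: salary > 73333.33
  Mia (120000) -> MATCH
  Pete (80000) -> MATCH


2 rows:
Mia, 120000
Pete, 80000


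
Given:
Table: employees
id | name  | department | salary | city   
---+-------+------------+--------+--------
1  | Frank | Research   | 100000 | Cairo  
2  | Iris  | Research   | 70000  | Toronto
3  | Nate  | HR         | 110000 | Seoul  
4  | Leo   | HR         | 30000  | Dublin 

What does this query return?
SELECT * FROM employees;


SELECT * returns all 4 rows with all columns

4 rows:
1, Frank, Research, 100000, Cairo
2, Iris, Research, 70000, Toronto
3, Nate, HR, 110000, Seoul
4, Leo, HR, 30000, Dublin


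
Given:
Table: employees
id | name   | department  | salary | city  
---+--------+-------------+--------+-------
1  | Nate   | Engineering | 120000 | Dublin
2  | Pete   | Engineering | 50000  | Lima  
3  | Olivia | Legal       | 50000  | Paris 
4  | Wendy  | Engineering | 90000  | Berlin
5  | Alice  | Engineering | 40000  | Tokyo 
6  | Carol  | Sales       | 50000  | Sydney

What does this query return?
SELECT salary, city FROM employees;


Projecting columns: salary, city

6 rows:
120000, Dublin
50000, Lima
50000, Paris
90000, Berlin
40000, Tokyo
50000, Sydney


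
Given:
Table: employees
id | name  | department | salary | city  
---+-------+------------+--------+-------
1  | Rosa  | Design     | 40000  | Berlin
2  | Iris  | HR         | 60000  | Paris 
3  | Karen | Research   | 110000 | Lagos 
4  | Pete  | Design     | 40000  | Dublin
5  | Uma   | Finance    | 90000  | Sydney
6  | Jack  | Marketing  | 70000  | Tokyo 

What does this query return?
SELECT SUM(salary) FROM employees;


SUM(salary) = 40000 + 60000 + 110000 + 40000 + 90000 + 70000 = 410000

410000


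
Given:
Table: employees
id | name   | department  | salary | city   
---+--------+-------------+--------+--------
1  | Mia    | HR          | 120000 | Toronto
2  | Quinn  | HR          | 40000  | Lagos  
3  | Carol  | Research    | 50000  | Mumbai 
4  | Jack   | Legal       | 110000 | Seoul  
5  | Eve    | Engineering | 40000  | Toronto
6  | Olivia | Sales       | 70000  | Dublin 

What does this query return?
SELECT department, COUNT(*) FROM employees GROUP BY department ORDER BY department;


Assigning each row to its department group:
  Mia -> HR
  Quinn -> HR
  Carol -> Research
  Jack -> Legal
  Eve -> Engineering
  Olivia -> Sales


5 groups:
Engineering, 1
HR, 2
Legal, 1
Research, 1
Sales, 1


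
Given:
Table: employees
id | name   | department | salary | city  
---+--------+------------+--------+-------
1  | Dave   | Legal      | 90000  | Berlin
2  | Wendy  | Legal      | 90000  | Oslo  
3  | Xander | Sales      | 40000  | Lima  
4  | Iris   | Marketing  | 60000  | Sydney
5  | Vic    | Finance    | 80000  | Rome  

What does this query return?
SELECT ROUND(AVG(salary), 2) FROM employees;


SUM(salary) = 360000
COUNT = 5
ROUND(AVG, 2) = ROUND(360000 / 5, 2) = 72000.0

72000.0


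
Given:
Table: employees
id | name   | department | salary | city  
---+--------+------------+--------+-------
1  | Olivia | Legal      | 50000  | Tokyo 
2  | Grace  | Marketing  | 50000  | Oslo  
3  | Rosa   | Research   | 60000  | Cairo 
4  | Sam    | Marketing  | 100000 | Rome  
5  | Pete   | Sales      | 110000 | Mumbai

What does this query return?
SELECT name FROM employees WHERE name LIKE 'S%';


LIKE 'S%' matches names starting with 'S'
Matching: 1

1 rows:
Sam


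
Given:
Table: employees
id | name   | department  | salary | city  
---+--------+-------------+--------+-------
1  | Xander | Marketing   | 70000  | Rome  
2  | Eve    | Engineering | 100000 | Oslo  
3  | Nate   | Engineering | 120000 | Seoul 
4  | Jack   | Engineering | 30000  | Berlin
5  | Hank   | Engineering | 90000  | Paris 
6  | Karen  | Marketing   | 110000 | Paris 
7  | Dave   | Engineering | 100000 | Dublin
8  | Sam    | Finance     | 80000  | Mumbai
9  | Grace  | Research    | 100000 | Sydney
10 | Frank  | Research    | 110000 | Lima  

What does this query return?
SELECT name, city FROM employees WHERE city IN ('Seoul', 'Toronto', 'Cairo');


Filtering: city IN ('Seoul', 'Toronto', 'Cairo')
Matching: 1 rows

1 rows:
Nate, Seoul


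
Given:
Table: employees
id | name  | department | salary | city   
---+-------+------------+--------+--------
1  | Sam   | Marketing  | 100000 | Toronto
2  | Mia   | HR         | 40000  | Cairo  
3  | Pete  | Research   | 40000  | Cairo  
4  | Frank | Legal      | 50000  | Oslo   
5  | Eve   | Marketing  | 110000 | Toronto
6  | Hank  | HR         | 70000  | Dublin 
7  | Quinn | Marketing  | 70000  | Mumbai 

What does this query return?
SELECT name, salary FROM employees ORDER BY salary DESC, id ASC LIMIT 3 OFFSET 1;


Sort by salary DESC (id ASC tiebreak), then skip 1 and take 3
Rows 2 through 4

3 rows:
Sam, 100000
Hank, 70000
Quinn, 70000


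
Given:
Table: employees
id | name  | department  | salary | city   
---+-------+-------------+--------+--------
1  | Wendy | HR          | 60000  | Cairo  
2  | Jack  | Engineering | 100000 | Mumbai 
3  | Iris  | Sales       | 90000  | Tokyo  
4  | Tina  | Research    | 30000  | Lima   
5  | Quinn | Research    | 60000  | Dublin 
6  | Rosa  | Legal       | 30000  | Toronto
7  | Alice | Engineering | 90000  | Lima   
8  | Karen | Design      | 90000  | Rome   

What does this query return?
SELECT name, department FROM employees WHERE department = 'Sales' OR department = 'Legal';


Filtering: department = 'Sales' OR 'Legal'
Matching: 2 rows

2 rows:
Iris, Sales
Rosa, Legal


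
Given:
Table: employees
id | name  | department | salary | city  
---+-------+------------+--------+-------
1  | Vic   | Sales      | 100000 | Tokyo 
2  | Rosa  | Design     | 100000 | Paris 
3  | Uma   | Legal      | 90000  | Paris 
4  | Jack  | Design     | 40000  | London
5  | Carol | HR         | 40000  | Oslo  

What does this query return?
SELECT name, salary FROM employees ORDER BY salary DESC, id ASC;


Sorting by salary DESC, then id ASC for ties

5 rows:
Vic, 100000
Rosa, 100000
Uma, 90000
Jack, 40000
Carol, 40000


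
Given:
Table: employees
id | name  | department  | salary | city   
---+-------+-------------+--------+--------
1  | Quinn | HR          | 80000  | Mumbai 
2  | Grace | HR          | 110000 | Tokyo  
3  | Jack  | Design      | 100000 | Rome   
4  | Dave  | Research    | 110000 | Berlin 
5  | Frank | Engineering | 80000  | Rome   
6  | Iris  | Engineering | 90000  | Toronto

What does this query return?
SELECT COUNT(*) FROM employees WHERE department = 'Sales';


Counting rows where department = 'Sales'


0


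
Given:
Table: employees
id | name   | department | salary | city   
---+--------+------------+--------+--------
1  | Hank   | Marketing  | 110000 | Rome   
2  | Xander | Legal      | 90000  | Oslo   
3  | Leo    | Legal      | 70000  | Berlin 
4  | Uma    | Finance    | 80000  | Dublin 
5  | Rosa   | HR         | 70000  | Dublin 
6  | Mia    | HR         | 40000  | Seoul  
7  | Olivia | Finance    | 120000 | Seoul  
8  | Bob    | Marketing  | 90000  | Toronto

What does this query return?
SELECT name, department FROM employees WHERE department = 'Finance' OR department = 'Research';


Filtering: department = 'Finance' OR 'Research'
Matching: 2 rows

2 rows:
Uma, Finance
Olivia, Finance


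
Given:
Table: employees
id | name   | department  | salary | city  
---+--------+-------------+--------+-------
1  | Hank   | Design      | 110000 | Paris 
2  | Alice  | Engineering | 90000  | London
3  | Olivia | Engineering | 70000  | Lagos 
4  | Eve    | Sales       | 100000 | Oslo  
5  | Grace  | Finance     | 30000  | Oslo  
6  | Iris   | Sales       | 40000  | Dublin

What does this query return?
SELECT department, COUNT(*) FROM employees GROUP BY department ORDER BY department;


Assigning each row to its department group:
  Hank -> Design
  Alice -> Engineering
  Olivia -> Engineering
  Eve -> Sales
  Grace -> Finance
  Iris -> Sales


4 groups:
Design, 1
Engineering, 2
Finance, 1
Sales, 2


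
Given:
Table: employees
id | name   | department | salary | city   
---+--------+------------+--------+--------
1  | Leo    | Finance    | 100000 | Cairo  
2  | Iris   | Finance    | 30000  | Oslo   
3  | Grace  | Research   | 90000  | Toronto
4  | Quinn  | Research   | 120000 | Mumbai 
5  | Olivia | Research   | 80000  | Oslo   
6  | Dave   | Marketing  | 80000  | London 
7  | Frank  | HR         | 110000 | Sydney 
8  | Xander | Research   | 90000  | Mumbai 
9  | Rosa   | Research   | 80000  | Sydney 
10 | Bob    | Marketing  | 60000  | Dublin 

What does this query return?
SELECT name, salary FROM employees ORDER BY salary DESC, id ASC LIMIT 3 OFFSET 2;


Sort by salary DESC (id ASC tiebreak), then skip 2 and take 3
Rows 3 through 5

3 rows:
Leo, 100000
Grace, 90000
Xander, 90000


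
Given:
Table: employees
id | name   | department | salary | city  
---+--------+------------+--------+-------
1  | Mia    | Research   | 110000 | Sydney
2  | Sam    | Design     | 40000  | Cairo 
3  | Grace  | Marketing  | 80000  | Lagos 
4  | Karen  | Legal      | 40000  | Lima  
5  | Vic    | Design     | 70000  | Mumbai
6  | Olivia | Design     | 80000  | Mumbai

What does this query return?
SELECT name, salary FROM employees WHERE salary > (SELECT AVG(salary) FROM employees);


Subquery: AVG(salary) = 70000.0
Filtering: salary > 70000.0
  Mia (110000) -> MATCH
  Grace (80000) -> MATCH
  Olivia (80000) -> MATCH


3 rows:
Mia, 110000
Grace, 80000
Olivia, 80000


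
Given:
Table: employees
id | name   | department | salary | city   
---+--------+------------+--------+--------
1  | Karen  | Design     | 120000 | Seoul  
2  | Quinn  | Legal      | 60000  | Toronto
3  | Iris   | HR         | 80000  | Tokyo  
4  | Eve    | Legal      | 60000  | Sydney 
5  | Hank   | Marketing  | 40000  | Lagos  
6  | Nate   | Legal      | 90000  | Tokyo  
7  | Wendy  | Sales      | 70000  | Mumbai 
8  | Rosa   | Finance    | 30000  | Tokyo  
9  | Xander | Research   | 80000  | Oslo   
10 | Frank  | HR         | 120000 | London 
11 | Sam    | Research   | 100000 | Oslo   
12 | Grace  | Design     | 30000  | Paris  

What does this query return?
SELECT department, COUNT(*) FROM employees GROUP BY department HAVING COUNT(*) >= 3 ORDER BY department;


Groups with count >= 3:
  Legal: 3 -> PASS
  Design: 2 -> filtered out
  Finance: 1 -> filtered out
  HR: 2 -> filtered out
  Marketing: 1 -> filtered out
  Research: 2 -> filtered out
  Sales: 1 -> filtered out


1 groups:
Legal, 3


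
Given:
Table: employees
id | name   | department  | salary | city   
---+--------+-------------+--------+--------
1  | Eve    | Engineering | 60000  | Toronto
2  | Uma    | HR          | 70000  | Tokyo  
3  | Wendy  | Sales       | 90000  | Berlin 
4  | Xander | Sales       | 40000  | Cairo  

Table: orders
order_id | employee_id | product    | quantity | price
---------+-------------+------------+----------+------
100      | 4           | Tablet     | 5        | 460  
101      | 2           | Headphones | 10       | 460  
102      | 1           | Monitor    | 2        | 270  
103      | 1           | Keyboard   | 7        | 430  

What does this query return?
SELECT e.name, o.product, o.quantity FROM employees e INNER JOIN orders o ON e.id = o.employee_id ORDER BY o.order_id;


Joining employees.id = orders.employee_id:
  employee Xander (id=4) -> order Tablet
  employee Uma (id=2) -> order Headphones
  employee Eve (id=1) -> order Monitor
  employee Eve (id=1) -> order Keyboard


4 rows:
Xander, Tablet, 5
Uma, Headphones, 10
Eve, Monitor, 2
Eve, Keyboard, 7
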